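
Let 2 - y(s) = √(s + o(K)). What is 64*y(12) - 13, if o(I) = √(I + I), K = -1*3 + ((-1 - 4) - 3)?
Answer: 115 - 64*√(12 + I*√22) ≈ -110.75 - 42.552*I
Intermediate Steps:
K = -11 (K = -3 + (-5 - 3) = -3 - 8 = -11)
o(I) = √2*√I (o(I) = √(2*I) = √2*√I)
y(s) = 2 - √(s + I*√22) (y(s) = 2 - √(s + √2*√(-11)) = 2 - √(s + √2*(I*√11)) = 2 - √(s + I*√22))
64*y(12) - 13 = 64*(2 - √(12 + I*√22)) - 13 = (128 - 64*√(12 + I*√22)) - 13 = 115 - 64*√(12 + I*√22)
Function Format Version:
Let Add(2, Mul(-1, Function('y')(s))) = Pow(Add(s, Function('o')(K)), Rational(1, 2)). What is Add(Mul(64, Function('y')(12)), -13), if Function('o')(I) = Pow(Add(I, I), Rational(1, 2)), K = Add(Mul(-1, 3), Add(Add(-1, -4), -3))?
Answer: Add(115, Mul(-64, Pow(Add(12, Mul(I, Pow(22, Rational(1, 2)))), Rational(1, 2)))) ≈ Add(-110.75, Mul(-42.552, I))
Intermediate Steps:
K = -11 (K = Add(-3, Add(-5, -3)) = Add(-3, -8) = -11)
Function('o')(I) = Mul(Pow(2, Rational(1, 2)), Pow(I, Rational(1, 2))) (Function('o')(I) = Pow(Mul(2, I), Rational(1, 2)) = Mul(Pow(2, Rational(1, 2)), Pow(I, Rational(1, 2))))
Function('y')(s) = Add(2, Mul(-1, Pow(Add(s, Mul(I, Pow(22, Rational(1, 2)))), Rational(1, 2)))) (Function('y')(s) = Add(2, Mul(-1, Pow(Add(s, Mul(Pow(2, Rational(1, 2)), Pow(-11, Rational(1, 2)))), Rational(1, 2)))) = Add(2, Mul(-1, Pow(Add(s, Mul(Pow(2, Rational(1, 2)), Mul(I, Pow(11, Rational(1, 2))))), Rational(1, 2)))) = Add(2, Mul(-1, Pow(Add(s, Mul(I, Pow(22, Rational(1, 2)))), Rational(1, 2)))))
Add(Mul(64, Function('y')(12)), -13) = Add(Mul(64, Add(2, Mul(-1, Pow(Add(12, Mul(I, Pow(22, Rational(1, 2)))), Rational(1, 2))))), -13) = Add(Add(128, Mul(-64, Pow(Add(12, Mul(I, Pow(22, Rational(1, 2)))), Rational(1, 2)))), -13) = Add(115, Mul(-64, Pow(Add(12, Mul(I, Pow(22, Rational(1, 2)))), Rational(1, 2))))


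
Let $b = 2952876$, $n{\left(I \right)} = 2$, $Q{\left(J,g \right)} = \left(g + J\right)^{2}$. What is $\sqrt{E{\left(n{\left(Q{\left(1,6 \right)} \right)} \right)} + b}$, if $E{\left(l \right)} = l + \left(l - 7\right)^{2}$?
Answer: $\sqrt{2952903} \approx 1718.4$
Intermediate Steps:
$Q{\left(J,g \right)} = \left(J + g\right)^{2}$
$E{\left(l \right)} = l + \left(-7 + l\right)^{2}$
$\sqrt{E{\left(n{\left(Q{\left(1,6 \right)} \right)} \right)} + b} = \sqrt{\left(2 + \left(-7 + 2\right)^{2}\right) + 2952876} = \sqrt{\left(2 + \left(-5\right)^{2}\right) + 2952876} = \sqrt{\left(2 + 25\right) + 2952876} = \sqrt{27 + 2952876} = \sqrt{2952903}$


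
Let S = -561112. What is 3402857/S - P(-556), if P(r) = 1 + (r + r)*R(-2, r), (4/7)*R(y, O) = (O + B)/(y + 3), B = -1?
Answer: -608205605233/561112 ≈ -1.0839e+6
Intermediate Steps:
R(y, O) = 7*(-1 + O)/(4*(3 + y)) (R(y, O) = 7*((O - 1)/(y + 3))/4 = 7*((-1 + O)/(3 + y))/4 = 7*(-1 + O)/(4*(3 + y)))
P(r) = 1 + 2*r*(-7/4 + 7*r/4) (P(r) = 1 + (r + r)*(7*(-1 + r)/(4*(3 - 2))) = 1 + (2*r)*((7/4)*(-1 + r)/1) = 1 + (2*r)*((7/4)*1*(-1 + r)) = 1 + (2*r)*(-7/4 + 7*r/4) = 1 + 2*r*(-7/4 + 7*r/4))
3402857/S - P(-556) = 3402857/(-561112) - (1 + (7/2)*(-556)*(-1 - 556)) = 3402857*(-1/561112) - (1 + (7/2)*(-556)*(-557)) = -3402857/561112 - (1 + 1083922) = -3402857/561112 - 1*1083923 = -3402857/561112 - 1083923 = -608205605233/561112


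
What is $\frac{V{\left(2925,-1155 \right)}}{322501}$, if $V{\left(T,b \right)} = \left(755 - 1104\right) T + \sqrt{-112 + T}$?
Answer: $- \frac{1020825}{322501} + \frac{\sqrt{2813}}{322501} \approx -3.1652$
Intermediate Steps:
$V{\left(T,b \right)} = \sqrt{-112 + T} - 349 T$ ($V{\left(T,b \right)} = \left(755 - 1104\right) T + \sqrt{-112 + T} = - 349 T + \sqrt{-112 + T} = \sqrt{-112 + T} - 349 T$)
$\frac{V{\left(2925,-1155 \right)}}{322501} = \frac{\sqrt{-112 + 2925} - 1020825}{322501} = \left(\sqrt{2813} - 1020825\right) \frac{1}{322501} = \left(-1020825 + \sqrt{2813}\right) \frac{1}{322501} = - \frac{1020825}{322501} + \frac{\sqrt{2813}}{322501}$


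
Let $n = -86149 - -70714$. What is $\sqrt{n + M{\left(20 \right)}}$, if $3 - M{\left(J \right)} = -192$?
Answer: $2 i \sqrt{3810} \approx 123.45 i$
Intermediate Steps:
$n = -15435$ ($n = -86149 + 70714 = -15435$)
$M{\left(J \right)} = 195$ ($M{\left(J \right)} = 3 - -192 = 3 + 192 = 195$)
$\sqrt{n + M{\left(20 \right)}} = \sqrt{-15435 + 195} = \sqrt{-15240} = 2 i \sqrt{3810}$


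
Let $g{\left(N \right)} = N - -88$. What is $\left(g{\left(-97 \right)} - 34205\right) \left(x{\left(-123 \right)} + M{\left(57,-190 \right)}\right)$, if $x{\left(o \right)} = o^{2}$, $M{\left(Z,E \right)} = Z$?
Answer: $-519573804$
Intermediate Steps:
$g{\left(N \right)} = 88 + N$ ($g{\left(N \right)} = N + 88 = 88 + N$)
$\left(g{\left(-97 \right)} - 34205\right) \left(x{\left(-123 \right)} + M{\left(57,-190 \right)}\right) = \left(\left(88 - 97\right) - 34205\right) \left(\left(-123\right)^{2} + 57\right) = \left(-9 - 34205\right) \left(15129 + 57\right) = \left(-34214\right) 15186 = -519573804$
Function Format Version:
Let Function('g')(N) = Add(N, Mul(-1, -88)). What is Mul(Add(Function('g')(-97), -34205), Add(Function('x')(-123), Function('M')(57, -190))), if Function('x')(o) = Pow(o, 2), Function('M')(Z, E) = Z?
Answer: -519573804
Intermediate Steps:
Function('g')(N) = Add(88, N) (Function('g')(N) = Add(N, 88) = Add(88, N))
Mul(Add(Function('g')(-97), -34205), Add(Function('x')(-123), Function('M')(57, -190))) = Mul(Add(Add(88, -97), -34205), Add(Pow(-123, 2), 57)) = Mul(Add(-9, -34205), Add(15129, 57)) = Mul(-34214, 15186) = -519573804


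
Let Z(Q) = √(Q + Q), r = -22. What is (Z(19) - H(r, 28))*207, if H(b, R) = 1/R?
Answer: -207/28 + 207*√38 ≈ 1268.6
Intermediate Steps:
Z(Q) = √2*√Q (Z(Q) = √(2*Q) = √2*√Q)
(Z(19) - H(r, 28))*207 = (√2*√19 - 1/28)*207 = (√38 - 1*1/28)*207 = (√38 - 1/28)*207 = (-1/28 + √38)*207 = -207/28 + 207*√38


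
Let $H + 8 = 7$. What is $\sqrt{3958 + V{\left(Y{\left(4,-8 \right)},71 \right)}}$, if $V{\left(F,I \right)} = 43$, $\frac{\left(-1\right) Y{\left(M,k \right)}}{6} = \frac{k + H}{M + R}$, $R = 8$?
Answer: $\sqrt{4001} \approx 63.253$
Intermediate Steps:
$H = -1$ ($H = -8 + 7 = -1$)
$Y{\left(M,k \right)} = - \frac{6 \left(-1 + k\right)}{8 + M}$ ($Y{\left(M,k \right)} = - 6 \frac{k - 1}{M + 8} = - 6 \frac{-1 + k}{8 + M} = - \frac{6 \left(-1 + k\right)}{8 + M}$)
$\sqrt{3958 + V{\left(Y{\left(4,-8 \right)},71 \right)}} = \sqrt{3958 + 43} = \sqrt{4001}$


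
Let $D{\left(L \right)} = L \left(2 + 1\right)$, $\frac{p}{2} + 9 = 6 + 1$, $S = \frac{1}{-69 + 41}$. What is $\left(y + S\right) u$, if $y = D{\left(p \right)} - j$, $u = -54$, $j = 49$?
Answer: $\frac{46143}{14} \approx 3295.9$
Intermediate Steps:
$S = - \frac{1}{28}$ ($S = \frac{1}{-28} = - \frac{1}{28} \approx -0.035714$)
$p = -4$ ($p = -18 + 2 \left(6 + 1\right) = -18 + 2 \cdot 7 = -18 + 14 = -4$)
$D{\left(L \right)} = 3 L$ ($D{\left(L \right)} = L 3 = 3 L$)
$y = -61$ ($y = 3 \left(-4\right) - 49 = -12 - 49 = -61$)
$\left(y + S\right) u = \left(-61 - \frac{1}{28}\right) \left(-54\right) = \left(- \frac{1709}{28}\right) \left(-54\right) = \frac{46143}{14}$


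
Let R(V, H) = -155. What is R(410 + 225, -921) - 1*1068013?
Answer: -1068168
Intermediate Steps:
R(410 + 225, -921) - 1*1068013 = -155 - 1*1068013 = -155 - 1068013 = -1068168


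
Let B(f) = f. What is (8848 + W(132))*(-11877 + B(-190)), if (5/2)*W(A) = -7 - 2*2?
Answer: -533578606/5 ≈ -1.0672e+8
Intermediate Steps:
W(A) = -22/5 (W(A) = 2*(-7 - 2*2)/5 = 2*(-7 - 4)/5 = (⅖)*(-11) = -22/5)
(8848 + W(132))*(-11877 + B(-190)) = (8848 - 22/5)*(-11877 - 190) = (44218/5)*(-12067) = -533578606/5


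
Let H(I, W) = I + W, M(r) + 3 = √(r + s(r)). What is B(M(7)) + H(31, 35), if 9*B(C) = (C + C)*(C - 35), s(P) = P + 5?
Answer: 860/9 - 82*√19/9 ≈ 55.841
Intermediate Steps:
s(P) = 5 + P
M(r) = -3 + √(5 + 2*r) (M(r) = -3 + √(r + (5 + r)) = -3 + √(5 + 2*r))
B(C) = 2*C*(-35 + C)/9 (B(C) = ((C + C)*(C - 35))/9 = ((2*C)*(-35 + C))/9 = (2*C*(-35 + C))/9 = 2*C*(-35 + C)/9)
B(M(7)) + H(31, 35) = 2*(-3 + √(5 + 2*7))*(-35 + (-3 + √(5 + 2*7)))/9 + (31 + 35) = 2*(-3 + √(5 + 14))*(-35 + (-3 + √(5 + 14)))/9 + 66 = 2*(-3 + √19)*(-35 + (-3 + √19))/9 + 66 = 2*(-3 + √19)*(-38 + √19)/9 + 66 = 2*(-38 + √19)*(-3 + √19)/9 + 66 = 66 + 2*(-38 + √19)*(-3 + √19)/9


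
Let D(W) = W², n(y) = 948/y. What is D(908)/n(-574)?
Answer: -118310584/237 ≈ -4.9920e+5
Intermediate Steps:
D(908)/n(-574) = 908²/((948/(-574))) = 824464/((948*(-1/574))) = 824464/(-474/287) = 824464*(-287/474) = -118310584/237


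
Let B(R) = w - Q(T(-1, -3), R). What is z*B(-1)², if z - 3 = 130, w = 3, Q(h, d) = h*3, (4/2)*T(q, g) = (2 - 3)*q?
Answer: 1197/4 ≈ 299.25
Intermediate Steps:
T(q, g) = -q/2 (T(q, g) = ((2 - 3)*q)/2 = (-q)/2 = -q/2)
Q(h, d) = 3*h
z = 133 (z = 3 + 130 = 133)
B(R) = 3/2 (B(R) = 3 - 3*(-½*(-1)) = 3 - 3/2 = 3/2)
z*B(-1)² = 133*(3/2)² = 133*(9/4) = 1197/4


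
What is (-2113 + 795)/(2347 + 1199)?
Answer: -659/1773 ≈ -0.37169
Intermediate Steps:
(-2113 + 795)/(2347 + 1199) = -1318/3546 = -1318*1/3546 = -659/1773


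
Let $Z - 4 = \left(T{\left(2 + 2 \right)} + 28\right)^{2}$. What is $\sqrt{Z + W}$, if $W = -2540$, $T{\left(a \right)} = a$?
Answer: $6 i \sqrt{42} \approx 38.884 i$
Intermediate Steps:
$Z = 1028$ ($Z = 4 + \left(\left(2 + 2\right) + 28\right)^{2} = 4 + \left(4 + 28\right)^{2} = 4 + 32^{2} = 4 + 1024 = 1028$)
$\sqrt{Z + W} = \sqrt{1028 - 2540} = \sqrt{-1512} = 6 i \sqrt{42}$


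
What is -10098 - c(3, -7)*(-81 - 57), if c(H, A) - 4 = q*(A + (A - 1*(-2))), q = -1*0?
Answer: -9546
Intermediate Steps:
q = 0
c(H, A) = 4 (c(H, A) = 4 + 0*(A + (A - 1*(-2))) = 4 + 0*(A + (A + 2)) = 4 + 0*(A + (2 + A)) = 4 + 0*(2 + 2*A) = 4 + 0 = 4)
-10098 - c(3, -7)*(-81 - 57) = -10098 - 4*(-81 - 57) = -10098 - 4*(-138) = -10098 - 1*(-552) = -10098 + 552 = -9546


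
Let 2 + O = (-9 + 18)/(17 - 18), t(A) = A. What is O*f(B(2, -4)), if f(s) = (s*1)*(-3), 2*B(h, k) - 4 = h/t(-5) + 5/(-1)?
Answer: -231/10 ≈ -23.100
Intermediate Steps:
O = -11 (O = -2 + (-9 + 18)/(17 - 18) = -2 + 9/(-1) = -2 + 9*(-1) = -2 - 9 = -11)
B(h, k) = -1/2 - h/10 (B(h, k) = 2 + (h/(-5) + 5/(-1))/2 = 2 + (h*(-1/5) + 5*(-1))/2 = 2 + (-h/5 - 5)/2 = 2 + (-5 - h/5)/2 = 2 + (-5/2 - h/10) = -1/2 - h/10)
f(s) = -3*s (f(s) = s*(-3) = -3*s)
O*f(B(2, -4)) = -(-33)*(-1/2 - 1/10*2) = -(-33)*(-1/2 - 1/5) = -(-33)*(-7)/10 = -11*21/10 = -231/10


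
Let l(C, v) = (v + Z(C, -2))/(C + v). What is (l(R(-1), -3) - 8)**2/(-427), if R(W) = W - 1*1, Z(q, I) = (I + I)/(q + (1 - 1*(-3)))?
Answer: -7/61 ≈ -0.11475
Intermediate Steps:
Z(q, I) = 2*I/(4 + q) (Z(q, I) = (2*I)/(q + (1 + 3)) = (2*I)/(q + 4) = (2*I)/(4 + q) = 2*I/(4 + q))
R(W) = -1 + W (R(W) = W - 1 = -1 + W)
l(C, v) = (v - 4/(4 + C))/(C + v) (l(C, v) = (v + 2*(-2)/(4 + C))/(C + v) = (v - 4/(4 + C))/(C + v))
(l(R(-1), -3) - 8)**2/(-427) = ((-4 - 3*(4 + (-1 - 1)))/((4 + (-1 - 1))*((-1 - 1) - 3)) - 8)**2/(-427) = ((-4 - 3*(4 - 2))/((4 - 2)*(-2 - 3)) - 8)**2*(-1/427) = ((-4 - 3*2)/(2*(-5)) - 8)**2*(-1/427) = ((1/2)*(-1/5)*(-4 - 6) - 8)**2*(-1/427) = ((1/2)*(-1/5)*(-10) - 8)**2*(-1/427) = (1 - 8)**2*(-1/427) = (-7)**2*(-1/427) = 49*(-1/427) = -7/61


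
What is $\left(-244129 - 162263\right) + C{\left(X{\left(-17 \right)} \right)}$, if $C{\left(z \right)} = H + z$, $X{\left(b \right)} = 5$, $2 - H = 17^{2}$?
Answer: $-406674$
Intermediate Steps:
$H = -287$ ($H = 2 - 17^{2} = 2 - 289 = -287$)
$C{\left(z \right)} = -287 + z$
$\left(-244129 - 162263\right) + C{\left(X{\left(-17 \right)} \right)} = \left(-244129 - 162263\right) + \left(-287 + 5\right) = -406392 - 282 = -406674$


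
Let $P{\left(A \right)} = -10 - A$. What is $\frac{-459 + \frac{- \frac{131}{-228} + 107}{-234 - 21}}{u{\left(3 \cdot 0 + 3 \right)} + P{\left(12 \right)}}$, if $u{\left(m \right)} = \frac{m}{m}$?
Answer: $\frac{26710787}{1220940} \approx 21.877$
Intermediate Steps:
$u{\left(m \right)} = 1$
$\frac{-459 + \frac{- \frac{131}{-228} + 107}{-234 - 21}}{u{\left(3 \cdot 0 + 3 \right)} + P{\left(12 \right)}} = \frac{-459 + \frac{- \frac{131}{-228} + 107}{-234 - 21}}{1 - 22} = \frac{-459 + \frac{\left(-131\right) \left(- \frac{1}{228}\right) + 107}{-255}}{1 - 22} = \frac{-459 + \left(\frac{131}{228} + 107\right) \left(- \frac{1}{255}\right)}{1 - 22} = \frac{-459 + \frac{24527}{228} \left(- \frac{1}{255}\right)}{-21} = \left(-459 - \frac{24527}{58140}\right) \left(- \frac{1}{21}\right) = \left(- \frac{26710787}{58140}\right) \left(- \frac{1}{21}\right) = \frac{26710787}{1220940}$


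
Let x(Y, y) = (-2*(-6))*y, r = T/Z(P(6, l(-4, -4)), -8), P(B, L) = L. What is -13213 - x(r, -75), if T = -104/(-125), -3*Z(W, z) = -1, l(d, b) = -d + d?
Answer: -12313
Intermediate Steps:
l(d, b) = 0
Z(W, z) = 1/3 (Z(W, z) = -1/3*(-1) = 1/3)
T = 104/125 (T = -104*(-1/125) = 104/125 ≈ 0.83200)
r = 312/125 (r = 104/(125*(1/3)) = (104/125)*3 = 312/125 ≈ 2.4960)
x(Y, y) = 12*y
-13213 - x(r, -75) = -13213 - 12*(-75) = -13213 - 1*(-900) = -13213 + 900 = -12313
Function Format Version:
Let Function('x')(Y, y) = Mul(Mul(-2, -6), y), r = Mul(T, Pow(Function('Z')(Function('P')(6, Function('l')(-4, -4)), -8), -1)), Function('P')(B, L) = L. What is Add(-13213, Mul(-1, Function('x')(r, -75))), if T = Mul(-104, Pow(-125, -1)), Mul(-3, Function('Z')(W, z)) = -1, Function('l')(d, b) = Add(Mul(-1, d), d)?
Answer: -12313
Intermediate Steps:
Function('l')(d, b) = 0
Function('Z')(W, z) = Rational(1, 3) (Function('Z')(W, z) = Mul(Rational(-1, 3), -1) = Rational(1, 3))
T = Rational(104, 125) (T = Mul(-104, Rational(-1, 125)) = Rational(104, 125) ≈ 0.83200)
r = Rational(312, 125) (r = Mul(Rational(104, 125), Pow(Rational(1, 3), -1)) = Mul(Rational(104, 125), 3) = Rational(312, 125) ≈ 2.4960)
Function('x')(Y, y) = Mul(12, y)
Add(-13213, Mul(-1, Function('x')(r, -75))) = Add(-13213, Mul(-1, Mul(12, -75))) = Add(-13213, Mul(-1, -900)) = Add(-13213, 900) = -12313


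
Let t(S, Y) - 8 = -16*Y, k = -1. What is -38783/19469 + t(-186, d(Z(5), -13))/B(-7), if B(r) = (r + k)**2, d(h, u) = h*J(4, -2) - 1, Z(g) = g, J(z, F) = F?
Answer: 137523/155752 ≈ 0.88296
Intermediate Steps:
d(h, u) = -1 - 2*h (d(h, u) = h*(-2) - 1 = -2*h - 1 = -1 - 2*h)
t(S, Y) = 8 - 16*Y
B(r) = (-1 + r)**2 (B(r) = (r - 1)**2 = (-1 + r)**2)
-38783/19469 + t(-186, d(Z(5), -13))/B(-7) = -38783/19469 + (8 - 16*(-1 - 2*5))/((-1 - 7)**2) = -38783*1/19469 + (8 - 16*(-1 - 10))/((-8)**2) = -38783/19469 + (8 - 16*(-11))/64 = -38783/19469 + (8 + 176)*(1/64) = -38783/19469 + 184*(1/64) = -38783/19469 + 23/8 = 137523/155752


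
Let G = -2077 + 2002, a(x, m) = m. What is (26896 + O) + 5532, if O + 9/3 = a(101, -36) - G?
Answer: 32464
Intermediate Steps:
G = -75
O = 36 (O = -3 + (-36 - 1*(-75)) = -3 + (-36 + 75) = -3 + 39 = 36)
(26896 + O) + 5532 = (26896 + 36) + 5532 = 26932 + 5532 = 32464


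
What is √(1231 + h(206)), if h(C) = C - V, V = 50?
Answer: √1387 ≈ 37.242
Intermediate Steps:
h(C) = -50 + C (h(C) = C - 1*50 = C - 50 = -50 + C)
√(1231 + h(206)) = √(1231 + (-50 + 206)) = √(1231 + 156) = √1387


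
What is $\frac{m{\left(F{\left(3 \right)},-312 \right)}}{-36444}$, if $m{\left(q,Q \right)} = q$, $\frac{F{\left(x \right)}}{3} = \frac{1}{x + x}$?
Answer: $- \frac{1}{72888} \approx -1.372 \cdot 10^{-5}$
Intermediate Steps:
$F{\left(x \right)} = \frac{3}{2 x}$ ($F{\left(x \right)} = \frac{3}{x + x} = \frac{3}{2 x}$)
$\frac{m{\left(F{\left(3 \right)},-312 \right)}}{-36444} = \frac{\frac{3}{2} \cdot \frac{1}{3}}{-36444} = \frac{3}{2} \cdot \frac{1}{3} \left(- \frac{1}{36444}\right) = \frac{1}{2} \left(- \frac{1}{36444}\right) = - \frac{1}{72888}$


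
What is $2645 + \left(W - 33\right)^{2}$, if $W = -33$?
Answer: $7001$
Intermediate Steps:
$2645 + \left(W - 33\right)^{2} = 2645 + \left(-33 - 33\right)^{2} = 2645 + \left(-66\right)^{2} = 2645 + 4356 = 7001$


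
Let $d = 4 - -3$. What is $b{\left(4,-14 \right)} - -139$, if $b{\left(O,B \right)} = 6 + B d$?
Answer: $47$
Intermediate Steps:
$d = 7$ ($d = 4 + 3 = 7$)
$b{\left(O,B \right)} = 6 + 7 B$ ($b{\left(O,B \right)} = 6 + B 7 = 6 + 7 B$)
$b{\left(4,-14 \right)} - -139 = \left(6 + 7 \left(-14\right)\right) - -139 = \left(6 - 98\right) + 139 = -92 + 139 = 47$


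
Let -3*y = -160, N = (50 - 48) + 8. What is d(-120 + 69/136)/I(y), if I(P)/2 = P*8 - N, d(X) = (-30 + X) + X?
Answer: -54873/170000 ≈ -0.32278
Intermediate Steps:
N = 10 (N = 2 + 8 = 10)
d(X) = -30 + 2*X
y = 160/3 (y = -1/3*(-160) = 160/3 ≈ 53.333)
I(P) = -20 + 16*P (I(P) = 2*(P*8 - 1*10) = 2*(8*P - 10) = 2*(-10 + 8*P) = -20 + 16*P)
d(-120 + 69/136)/I(y) = (-30 + 2*(-120 + 69/136))/(-20 + 16*(160/3)) = (-30 + 2*(-120 + 69*(1/136)))/(-20 + 2560/3) = (-30 + 2*(-120 + 69/136))/(2500/3) = (-30 + 2*(-16251/136))*(3/2500) = (-30 - 16251/68)*(3/2500) = -18291/68*3/2500 = -54873/170000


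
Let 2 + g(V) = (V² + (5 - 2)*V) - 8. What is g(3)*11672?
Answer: 93376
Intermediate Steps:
g(V) = -10 + V² + 3*V (g(V) = -2 + ((V² + (5 - 2)*V) - 8) = -2 + ((V² + 3*V) - 8) = -2 + (-8 + V² + 3*V) = -10 + V² + 3*V)
g(3)*11672 = (-10 + 3² + 3*3)*11672 = (-10 + 9 + 9)*11672 = 8*11672 = 93376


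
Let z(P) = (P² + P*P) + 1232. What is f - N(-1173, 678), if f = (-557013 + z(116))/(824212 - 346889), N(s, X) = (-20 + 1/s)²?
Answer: -23950464172144/59705687097 ≈ -401.14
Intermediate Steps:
z(P) = 1232 + 2*P² (z(P) = (P² + P²) + 1232 = 2*P² + 1232 = 1232 + 2*P²)
f = -48079/43393 (f = (-557013 + (1232 + 2*116²))/(824212 - 346889) = (-557013 + (1232 + 2*13456))/477323 = (-557013 + (1232 + 26912))*(1/477323) = (-557013 + 28144)*(1/477323) = -528869*1/477323 = -48079/43393 ≈ -1.1080)
f - N(-1173, 678) = -48079/43393 - (-1 + 20*(-1173))²/(-1173)² = -48079/43393 - (-1 - 23460)²/1375929 = -48079/43393 - (-23461)²/1375929 = -48079/43393 - 550418521/1375929 = -23950464172144/59705687097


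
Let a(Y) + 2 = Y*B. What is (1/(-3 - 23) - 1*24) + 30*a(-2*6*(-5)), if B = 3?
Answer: 138215/26 ≈ 5316.0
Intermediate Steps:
a(Y) = -2 + 3*Y (a(Y) = -2 + Y*3 = -2 + 3*Y)
(1/(-3 - 23) - 1*24) + 30*a(-2*6*(-5)) = (1/(-3 - 23) - 1*24) + 30*(-2 + 3*(-2*6*(-5))) = (1/(-26) - 24) + 30*(-2 + 3*(-12*(-5))) = (-1/26 - 24) + 30*(-2 + 3*60) = -625/26 + 30*(-2 + 180) = -625/26 + 30*178 = -625/26 + 5340 = 138215/26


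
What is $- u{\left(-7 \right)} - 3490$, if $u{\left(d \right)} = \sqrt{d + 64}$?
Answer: $-3490 - \sqrt{57} \approx -3497.6$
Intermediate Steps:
$u{\left(d \right)} = \sqrt{64 + d}$
$- u{\left(-7 \right)} - 3490 = - \sqrt{64 - 7} - 3490 = - \sqrt{57} - 3490 = -3490 - \sqrt{57}$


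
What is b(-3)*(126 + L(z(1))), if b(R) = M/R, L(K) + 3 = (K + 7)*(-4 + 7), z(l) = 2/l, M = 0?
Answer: 0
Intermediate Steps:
L(K) = 18 + 3*K (L(K) = -3 + (K + 7)*(-4 + 7) = -3 + (7 + K)*3 = -3 + (21 + 3*K) = 18 + 3*K)
b(R) = 0 (b(R) = 0/R = 0)
b(-3)*(126 + L(z(1))) = 0*(126 + (18 + 3*(2/1))) = 0*(126 + (18 + 3*(2*1))) = 0*(126 + (18 + 3*2)) = 0*(126 + (18 + 6)) = 0*(126 + 24) = 0*150 = 0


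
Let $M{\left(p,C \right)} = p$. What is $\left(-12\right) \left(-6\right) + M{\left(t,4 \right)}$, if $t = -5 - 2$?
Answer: $65$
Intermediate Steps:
$t = -7$
$\left(-12\right) \left(-6\right) + M{\left(t,4 \right)} = \left(-12\right) \left(-6\right) - 7 = 72 - 7 = 65$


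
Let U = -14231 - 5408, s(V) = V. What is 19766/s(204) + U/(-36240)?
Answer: 20009061/205360 ≈ 97.434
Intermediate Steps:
U = -19639
19766/s(204) + U/(-36240) = 19766/204 - 19639/(-36240) = 19766*(1/204) - 19639*(-1/36240) = 9883/102 + 19639/36240 = 20009061/205360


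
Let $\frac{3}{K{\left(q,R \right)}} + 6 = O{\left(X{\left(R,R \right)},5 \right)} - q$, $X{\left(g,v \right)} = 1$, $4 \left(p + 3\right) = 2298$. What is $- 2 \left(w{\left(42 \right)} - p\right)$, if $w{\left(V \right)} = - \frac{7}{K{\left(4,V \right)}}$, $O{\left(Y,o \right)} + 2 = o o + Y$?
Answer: $\frac{3625}{3} \approx 1208.3$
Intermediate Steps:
$p = \frac{1143}{2}$ ($p = -3 + \frac{1}{4} \cdot 2298 = -3 + \frac{1149}{2} = \frac{1143}{2} \approx 571.5$)
$O{\left(Y,o \right)} = -2 + Y + o^{2}$ ($O{\left(Y,o \right)} = -2 + \left(o o + Y\right) = -2 + \left(o^{2} + Y\right) = -2 + \left(Y + o^{2}\right) = -2 + Y + o^{2}$)
$K{\left(q,R \right)} = \frac{3}{18 - q}$ ($K{\left(q,R \right)} = \frac{3}{-6 - \left(-24 + q\right)} = \frac{3}{18 - q}$)
$w{\left(V \right)} = - \frac{98}{3}$ ($w{\left(V \right)} = - \frac{7}{\left(-3\right) \frac{1}{-18 + 4}} = - \frac{7}{\left(-3\right) \frac{1}{-14}} = - \frac{7}{\left(-3\right) \left(- \frac{1}{14}\right)} = - \frac{7}{\frac{3}{14}} = \left(-7\right) \frac{14}{3} = - \frac{98}{3}$)
$- 2 \left(w{\left(42 \right)} - p\right) = - 2 \left(- \frac{98}{3} - \frac{1143}{2}\right) = \left(-2\right) \left(- \frac{3625}{6}\right) = \frac{3625}{3}$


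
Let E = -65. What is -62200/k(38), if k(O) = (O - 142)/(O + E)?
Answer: -209925/13 ≈ -16148.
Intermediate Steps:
k(O) = (-142 + O)/(-65 + O) (k(O) = (O - 142)/(O - 65) = (-142 + O)/(-65 + O))
-62200/k(38) = -62200*(-65 + 38)/(-142 + 38) = -62200/(-104/(-27)) = -62200/((-1/27*(-104))) = -62200/104/27 = -62200*27/104 = -209925/13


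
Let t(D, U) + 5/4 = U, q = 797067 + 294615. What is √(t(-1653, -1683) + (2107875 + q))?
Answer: √12791491/2 ≈ 1788.3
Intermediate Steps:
q = 1091682
t(D, U) = -5/4 + U
√(t(-1653, -1683) + (2107875 + q)) = √((-5/4 - 1683) + (2107875 + 1091682)) = √(-6737/4 + 3199557) = √(12791491/4) = √12791491/2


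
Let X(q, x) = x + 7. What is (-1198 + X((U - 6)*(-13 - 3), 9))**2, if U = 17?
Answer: 1397124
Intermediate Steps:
X(q, x) = 7 + x
(-1198 + X((U - 6)*(-13 - 3), 9))**2 = (-1198 + (7 + 9))**2 = (-1198 + 16)**2 = (-1182)**2 = 1397124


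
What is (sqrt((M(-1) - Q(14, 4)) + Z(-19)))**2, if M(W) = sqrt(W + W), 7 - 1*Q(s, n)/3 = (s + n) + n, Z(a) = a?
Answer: 26 + I*sqrt(2) ≈ 26.0 + 1.4142*I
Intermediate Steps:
Q(s, n) = 21 - 6*n - 3*s (Q(s, n) = 21 - 3*((s + n) + n) = 21 - 3*((n + s) + n) = 21 - 3*(s + 2*n) = 21 + (-6*n - 3*s) = 21 - 6*n - 3*s)
M(W) = sqrt(2)*sqrt(W) (M(W) = sqrt(2*W) = sqrt(2)*sqrt(W))
(sqrt((M(-1) - Q(14, 4)) + Z(-19)))**2 = (sqrt((sqrt(2)*sqrt(-1) - (21 - 6*4 - 3*14)) - 19))**2 = (sqrt((sqrt(2)*I - (21 - 24 - 42)) - 19))**2 = (sqrt((I*sqrt(2) - 1*(-45)) - 19))**2 = (sqrt((I*sqrt(2) + 45) - 19))**2 = (sqrt((45 + I*sqrt(2)) - 19))**2 = (sqrt(26 + I*sqrt(2)))**2 = 26 + I*sqrt(2)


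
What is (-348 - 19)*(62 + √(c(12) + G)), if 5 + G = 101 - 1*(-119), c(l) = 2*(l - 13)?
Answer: -22754 - 367*√213 ≈ -28110.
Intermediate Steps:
c(l) = -26 + 2*l (c(l) = 2*(-13 + l) = -26 + 2*l)
G = 215 (G = -5 + (101 - 1*(-119)) = -5 + (101 + 119) = -5 + 220 = 215)
(-348 - 19)*(62 + √(c(12) + G)) = (-348 - 19)*(62 + √((-26 + 2*12) + 215)) = -367*(62 + √((-26 + 24) + 215)) = -367*(62 + √(-2 + 215)) = -367*(62 + √213) = -22754 - 367*√213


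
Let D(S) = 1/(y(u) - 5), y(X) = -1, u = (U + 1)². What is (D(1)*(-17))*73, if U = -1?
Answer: 1241/6 ≈ 206.83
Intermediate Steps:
u = 0 (u = (-1 + 1)² = 0² = 0)
D(S) = -⅙ (D(S) = 1/(-1 - 5) = 1/(-6) = -⅙)
(D(1)*(-17))*73 = -⅙*(-17)*73 = (17/6)*73 = 1241/6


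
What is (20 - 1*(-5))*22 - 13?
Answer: 537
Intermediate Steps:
(20 - 1*(-5))*22 - 13 = (20 + 5)*22 - 13 = 25*22 - 13 = 550 - 13 = 537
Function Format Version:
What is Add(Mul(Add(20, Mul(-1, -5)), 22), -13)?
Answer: 537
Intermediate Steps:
Add(Mul(Add(20, Mul(-1, -5)), 22), -13) = Add(Mul(Add(20, 5), 22), -13) = Add(Mul(25, 22), -13) = Add(550, -13) = 537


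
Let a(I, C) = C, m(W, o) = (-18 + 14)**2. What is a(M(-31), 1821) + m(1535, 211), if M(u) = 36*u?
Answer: 1837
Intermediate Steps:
m(W, o) = 16 (m(W, o) = (-4)**2 = 16)
a(M(-31), 1821) + m(1535, 211) = 1821 + 16 = 1837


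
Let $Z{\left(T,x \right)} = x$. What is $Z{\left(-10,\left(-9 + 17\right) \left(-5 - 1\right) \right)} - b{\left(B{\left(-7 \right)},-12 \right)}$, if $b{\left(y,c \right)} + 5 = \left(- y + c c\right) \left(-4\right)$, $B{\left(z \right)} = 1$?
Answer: $529$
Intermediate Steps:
$b{\left(y,c \right)} = -5 - 4 c^{2} + 4 y$ ($b{\left(y,c \right)} = -5 + \left(- y + c c\right) \left(-4\right) = -5 + \left(- y + c^{2}\right) \left(-4\right) = -5 + \left(c^{2} - y\right) \left(-4\right) = -5 - \left(- 4 y + 4 c^{2}\right) = -5 - 4 c^{2} + 4 y$)
$Z{\left(-10,\left(-9 + 17\right) \left(-5 - 1\right) \right)} - b{\left(B{\left(-7 \right)},-12 \right)} = \left(-9 + 17\right) \left(-5 - 1\right) - \left(-5 - 4 \left(-12\right)^{2} + 4 \cdot 1\right) = 8 \left(-6\right) - \left(-5 - 576 + 4\right) = -48 - \left(-5 - 576 + 4\right) = -48 - -577 = -48 + 577 = 529$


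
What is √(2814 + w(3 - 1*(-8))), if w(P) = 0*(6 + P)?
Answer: √2814 ≈ 53.047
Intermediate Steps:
w(P) = 0
√(2814 + w(3 - 1*(-8))) = √(2814 + 0) = √2814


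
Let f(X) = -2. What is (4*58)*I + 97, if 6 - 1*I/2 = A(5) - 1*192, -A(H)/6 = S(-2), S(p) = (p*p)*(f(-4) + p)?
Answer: 47425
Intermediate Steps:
S(p) = p²*(-2 + p) (S(p) = (p*p)*(-2 + p) = p²*(-2 + p))
A(H) = 96 (A(H) = -6*(-2)²*(-2 - 2) = -24*(-4) = -6*(-16) = 96)
I = 204 (I = 12 - 2*(96 - 1*192) = 12 - 2*(96 - 192) = 12 - 2*(-96) = 12 + 192 = 204)
(4*58)*I + 97 = (4*58)*204 + 97 = 232*204 + 97 = 47328 + 97 = 47425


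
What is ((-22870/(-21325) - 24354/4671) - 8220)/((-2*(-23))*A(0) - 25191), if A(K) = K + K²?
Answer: 2022713876/6195684465 ≈ 0.32647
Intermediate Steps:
((-22870/(-21325) - 24354/4671) - 8220)/((-2*(-23))*A(0) - 25191) = ((-22870/(-21325) - 24354/4671) - 8220)/((-2*(-23))*(0*(1 + 0)) - 25191) = ((-22870*(-1/21325) - 24354*1/4671) - 8220)/(46*(0*1) - 25191) = ((4574/4265 - 902/173) - 8220)/(46*0 - 25191) = (-3055728/737845 - 8220)/(0 - 25191) = -6068141628/737845/(-25191) = -6068141628/737845*(-1/25191) = 2022713876/6195684465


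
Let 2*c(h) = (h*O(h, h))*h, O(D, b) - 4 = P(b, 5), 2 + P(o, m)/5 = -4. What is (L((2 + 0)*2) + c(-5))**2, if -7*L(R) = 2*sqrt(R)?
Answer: 5193841/49 ≈ 1.0600e+5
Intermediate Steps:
P(o, m) = -30 (P(o, m) = -10 + 5*(-4) = -10 - 20 = -30)
O(D, b) = -26 (O(D, b) = 4 - 30 = -26)
L(R) = -2*sqrt(R)/7
c(h) = -13*h**2 (c(h) = ((h*(-26))*h)/2 = ((-26*h)*h)/2 = (-26*h**2)/2 = -13*h**2)
(L((2 + 0)*2) + c(-5))**2 = (-2*sqrt(2)*sqrt(2 + 0)/7 - 13*(-5)**2)**2 = (-2*sqrt(2*2)/7 - 13*25)**2 = (-2*sqrt(4)/7 - 325)**2 = (-2/7*2 - 325)**2 = (-4/7 - 325)**2 = (-2279/7)**2 = 5193841/49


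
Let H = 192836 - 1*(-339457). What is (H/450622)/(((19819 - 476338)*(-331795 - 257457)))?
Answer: 177431/40406483716338712 ≈ 4.3912e-12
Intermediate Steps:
H = 532293 (H = 192836 + 339457 = 532293)
(H/450622)/(((19819 - 476338)*(-331795 - 257457))) = (532293/450622)/(((19819 - 476338)*(-331795 - 257457))) = (532293*(1/450622))/((-456519*(-589252))) = (532293/450622)/269004733788 = (532293/450622)*(1/269004733788) = 177431/40406483716338712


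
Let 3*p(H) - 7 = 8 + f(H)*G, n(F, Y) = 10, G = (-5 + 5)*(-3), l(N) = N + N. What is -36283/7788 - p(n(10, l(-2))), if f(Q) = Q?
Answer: -75223/7788 ≈ -9.6588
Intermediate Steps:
l(N) = 2*N
G = 0 (G = 0*(-3) = 0)
p(H) = 5 (p(H) = 7/3 + (8 + H*0)/3 = 7/3 + (8 + 0)/3 = 7/3 + (1/3)*8 = 7/3 + 8/3 = 5)
-36283/7788 - p(n(10, l(-2))) = -36283/7788 - 1*5 = -36283*1/7788 - 5 = -36283/7788 - 5 = -75223/7788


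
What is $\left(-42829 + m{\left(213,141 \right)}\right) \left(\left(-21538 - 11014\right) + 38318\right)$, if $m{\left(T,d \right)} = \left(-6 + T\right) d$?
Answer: $-78659772$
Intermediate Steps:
$m{\left(T,d \right)} = d \left(-6 + T\right)$
$\left(-42829 + m{\left(213,141 \right)}\right) \left(\left(-21538 - 11014\right) + 38318\right) = \left(-42829 + 141 \left(-6 + 213\right)\right) \left(\left(-21538 - 11014\right) + 38318\right) = \left(-42829 + 141 \cdot 207\right) \left(\left(-21538 - 11014\right) + 38318\right) = \left(-42829 + 29187\right) \left(-32552 + 38318\right) = \left(-13642\right) 5766 = -78659772$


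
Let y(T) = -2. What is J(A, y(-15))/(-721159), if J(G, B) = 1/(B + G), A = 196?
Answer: -1/139904846 ≈ -7.1477e-9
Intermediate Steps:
J(A, y(-15))/(-721159) = 1/((-2 + 196)*(-721159)) = -1/721159/194 = (1/194)*(-1/721159) = -1/139904846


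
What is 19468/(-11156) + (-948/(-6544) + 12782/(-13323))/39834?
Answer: -4225768304688373/2421518328223128 ≈ -1.7451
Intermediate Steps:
19468/(-11156) + (-948/(-6544) + 12782/(-13323))/39834 = 19468*(-1/11156) + (-948*(-1/6544) + 12782*(-1/13323))*(1/39834) = -4867/2789 + (237/1636 - 12782/13323)*(1/39834) = -4867/2789 - 17753801/21796428*1/39834 = -4867/2789 - 17753801/868238912952 = -4225768304688373/2421518328223128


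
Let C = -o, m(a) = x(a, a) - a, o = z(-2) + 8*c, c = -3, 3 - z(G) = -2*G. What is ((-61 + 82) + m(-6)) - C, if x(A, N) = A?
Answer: -4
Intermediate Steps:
z(G) = 3 + 2*G (z(G) = 3 - (-2)*G = 3 + 2*G)
o = -25 (o = (3 + 2*(-2)) + 8*(-3) = (3 - 4) - 24 = -1 - 24 = -25)
m(a) = 0 (m(a) = a - a = 0)
C = 25 (C = -1*(-25) = 25)
((-61 + 82) + m(-6)) - C = ((-61 + 82) + 0) - 1*25 = (21 + 0) - 25 = 21 - 25 = -4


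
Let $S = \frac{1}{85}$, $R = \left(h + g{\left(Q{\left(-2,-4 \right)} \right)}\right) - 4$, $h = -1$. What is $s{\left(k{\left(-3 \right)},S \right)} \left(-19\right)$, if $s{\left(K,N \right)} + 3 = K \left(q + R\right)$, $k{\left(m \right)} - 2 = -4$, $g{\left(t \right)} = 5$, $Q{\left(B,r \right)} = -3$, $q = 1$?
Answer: $95$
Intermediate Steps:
$k{\left(m \right)} = -2$ ($k{\left(m \right)} = 2 - 4 = -2$)
$R = 0$ ($R = \left(-1 + 5\right) - 4 = 4 - 4 = 0$)
$S = \frac{1}{85} \approx 0.011765$
$s{\left(K,N \right)} = -3 + K$ ($s{\left(K,N \right)} = -3 + K \left(1 + 0\right) = -3 + K 1 = -3 + K$)
$s{\left(k{\left(-3 \right)},S \right)} \left(-19\right) = \left(-3 - 2\right) \left(-19\right) = \left(-5\right) \left(-19\right) = 95$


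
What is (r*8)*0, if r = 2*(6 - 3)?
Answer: 0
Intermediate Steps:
r = 6 (r = 2*3 = 6)
(r*8)*0 = (6*8)*0 = 48*0 = 0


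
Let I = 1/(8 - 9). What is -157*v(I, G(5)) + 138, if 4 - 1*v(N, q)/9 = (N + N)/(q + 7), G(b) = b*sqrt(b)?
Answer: -199641/38 - 7065*sqrt(5)/38 ≈ -5669.4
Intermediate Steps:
I = -1 (I = 1/(-1) = -1)
G(b) = b**(3/2)
v(N, q) = 36 - 18*N/(7 + q) (v(N, q) = 36 - 9*(N + N)/(q + 7) = 36 - 9*2*N/(7 + q) = 36 - 18*N/(7 + q))
-157*v(I, G(5)) + 138 = -2826*(14 - 1*(-1) + 2*5**(3/2))/(7 + 5**(3/2)) + 138 = -2826*(14 + 1 + 2*(5*sqrt(5)))/(7 + 5*sqrt(5)) + 138 = -2826*(14 + 1 + 10*sqrt(5))/(7 + 5*sqrt(5)) + 138 = -2826*(15 + 10*sqrt(5))/(7 + 5*sqrt(5)) + 138 = 138 - 2826*(15 + 10*sqrt(5))/(7 + 5*sqrt(5))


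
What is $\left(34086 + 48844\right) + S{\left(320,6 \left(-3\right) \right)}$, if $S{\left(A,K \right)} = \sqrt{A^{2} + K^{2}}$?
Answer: $82930 + 2 \sqrt{25681} \approx 83251.0$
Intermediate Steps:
$\left(34086 + 48844\right) + S{\left(320,6 \left(-3\right) \right)} = \left(34086 + 48844\right) + \sqrt{320^{2} + \left(6 \left(-3\right)\right)^{2}} = 82930 + \sqrt{102400 + \left(-18\right)^{2}} = 82930 + \sqrt{102400 + 324} = 82930 + \sqrt{102724} = 82930 + 2 \sqrt{25681}$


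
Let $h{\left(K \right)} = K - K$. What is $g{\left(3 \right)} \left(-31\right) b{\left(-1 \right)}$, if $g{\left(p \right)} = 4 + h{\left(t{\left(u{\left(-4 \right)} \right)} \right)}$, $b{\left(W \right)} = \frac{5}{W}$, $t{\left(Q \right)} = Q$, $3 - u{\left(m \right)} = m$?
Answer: $620$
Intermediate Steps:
$u{\left(m \right)} = 3 - m$
$h{\left(K \right)} = 0$
$g{\left(p \right)} = 4$ ($g{\left(p \right)} = 4 + 0 = 4$)
$g{\left(3 \right)} \left(-31\right) b{\left(-1 \right)} = 4 \left(-31\right) \frac{5}{-1} = - 124 \cdot 5 \left(-1\right) = \left(-124\right) \left(-5\right) = 620$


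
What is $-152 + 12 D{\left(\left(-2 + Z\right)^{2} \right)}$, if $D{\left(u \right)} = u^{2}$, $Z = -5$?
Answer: $28660$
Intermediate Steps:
$-152 + 12 D{\left(\left(-2 + Z\right)^{2} \right)} = -152 + 12 \left(\left(-2 - 5\right)^{2}\right)^{2} = -152 + 12 \left(\left(-7\right)^{2}\right)^{2} = -152 + 12 \cdot 49^{2} = -152 + 12 \cdot 2401 = -152 + 28812 = 28660$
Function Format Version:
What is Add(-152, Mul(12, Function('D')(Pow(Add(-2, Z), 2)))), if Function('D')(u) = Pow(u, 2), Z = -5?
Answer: 28660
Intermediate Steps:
Add(-152, Mul(12, Function('D')(Pow(Add(-2, Z), 2)))) = Add(-152, Mul(12, Pow(Pow(Add(-2, -5), 2), 2))) = Add(-152, Mul(12, Pow(Pow(-7, 2), 2))) = Add(-152, Mul(12, Pow(49, 2))) = Add(-152, Mul(12, 2401)) = Add(-152, 28812) = 28660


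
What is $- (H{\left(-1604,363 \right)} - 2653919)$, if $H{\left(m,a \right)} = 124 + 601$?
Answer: $2653194$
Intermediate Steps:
$H{\left(m,a \right)} = 725$
$- (H{\left(-1604,363 \right)} - 2653919) = - (725 - 2653919) = \left(-1\right) \left(-2653194\right) = 2653194$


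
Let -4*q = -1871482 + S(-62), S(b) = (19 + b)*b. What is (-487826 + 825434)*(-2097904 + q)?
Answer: -550537365600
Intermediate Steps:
S(b) = b*(19 + b)
q = 467204 (q = -(-1871482 - 62*(19 - 62))/4 = -(-1871482 - 62*(-43))/4 = -(-1871482 + 2666)/4 = -¼*(-1868816) = 467204)
(-487826 + 825434)*(-2097904 + q) = (-487826 + 825434)*(-2097904 + 467204) = 337608*(-1630700) = -550537365600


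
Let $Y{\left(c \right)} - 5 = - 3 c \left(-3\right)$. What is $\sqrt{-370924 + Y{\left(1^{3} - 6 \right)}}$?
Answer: $2 i \sqrt{92741} \approx 609.07 i$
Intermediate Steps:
$Y{\left(c \right)} = 5 + 9 c$ ($Y{\left(c \right)} = 5 + - 3 c \left(-3\right) = 5 + 9 c$)
$\sqrt{-370924 + Y{\left(1^{3} - 6 \right)}} = \sqrt{-370924 + \left(5 + 9 \left(1^{3} - 6\right)\right)} = \sqrt{-370924 + \left(5 + 9 \left(1 - 6\right)\right)} = \sqrt{-370924 + \left(5 + 9 \left(-5\right)\right)} = \sqrt{-370924 + \left(5 - 45\right)} = \sqrt{-370924 - 40} = \sqrt{-370964} = 2 i \sqrt{92741}$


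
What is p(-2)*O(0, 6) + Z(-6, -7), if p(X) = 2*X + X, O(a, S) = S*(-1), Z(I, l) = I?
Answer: 30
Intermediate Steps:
O(a, S) = -S
p(X) = 3*X
p(-2)*O(0, 6) + Z(-6, -7) = (3*(-2))*(-1*6) - 6 = -6*(-6) - 6 = 36 - 6 = 30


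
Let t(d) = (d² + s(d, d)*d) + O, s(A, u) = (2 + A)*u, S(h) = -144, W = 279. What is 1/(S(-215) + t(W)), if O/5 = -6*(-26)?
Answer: 1/21951798 ≈ 4.5554e-8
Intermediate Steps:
O = 780 (O = 5*(-6*(-26)) = 5*156 = 780)
s(A, u) = u*(2 + A)
t(d) = 780 + d² + d²*(2 + d) (t(d) = (d² + (d*(2 + d))*d) + 780 = (d² + d²*(2 + d)) + 780 = 780 + d² + d²*(2 + d))
1/(S(-215) + t(W)) = 1/(-144 + (780 + 279³ + 3*279²)) = 1/(-144 + (780 + 21717639 + 3*77841)) = 1/(-144 + (780 + 21717639 + 233523)) = 1/(-144 + 21951942) = 1/21951798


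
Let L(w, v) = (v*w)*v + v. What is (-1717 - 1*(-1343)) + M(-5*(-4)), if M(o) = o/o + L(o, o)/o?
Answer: 28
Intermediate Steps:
L(w, v) = v + w*v² (L(w, v) = w*v² + v = v + w*v²)
M(o) = 2 + o² (M(o) = o/o + (o*(1 + o*o))/o = 1 + (o*(1 + o²))/o = 1 + (1 + o²) = 2 + o²)
(-1717 - 1*(-1343)) + M(-5*(-4)) = (-1717 - 1*(-1343)) + (2 + (-5*(-4))²) = (-1717 + 1343) + (2 + 20²) = -374 + (2 + 400) = -374 + 402 = 28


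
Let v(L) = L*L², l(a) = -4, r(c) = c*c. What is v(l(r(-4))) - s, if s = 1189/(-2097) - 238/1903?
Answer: -252636071/3990591 ≈ -63.308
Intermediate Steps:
r(c) = c²
v(L) = L³
s = -2761753/3990591 (s = 1189*(-1/2097) - 238*1/1903 = -1189/2097 - 238/1903 = -2761753/3990591 ≈ -0.69207)
v(l(r(-4))) - s = (-4)³ - 1*(-2761753/3990591) = -64 + 2761753/3990591 = -252636071/3990591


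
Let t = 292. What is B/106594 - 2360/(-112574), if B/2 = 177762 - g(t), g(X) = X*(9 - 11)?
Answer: 10101451762/2999928239 ≈ 3.3672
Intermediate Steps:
g(X) = -2*X (g(X) = X*(-2) = -2*X)
B = 356692 (B = 2*(177762 - (-2)*292) = 2*(177762 - 1*(-584)) = 2*(177762 + 584) = 2*178346 = 356692)
B/106594 - 2360/(-112574) = 356692/106594 - 2360/(-112574) = 356692*(1/106594) - 2360*(-1/112574) = 178346/53297 + 1180/56287 = 10101451762/2999928239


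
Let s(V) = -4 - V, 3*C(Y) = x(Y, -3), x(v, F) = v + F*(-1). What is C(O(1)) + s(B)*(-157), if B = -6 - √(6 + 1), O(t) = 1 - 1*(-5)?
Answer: -311 - 157*√7 ≈ -726.38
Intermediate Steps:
O(t) = 6 (O(t) = 1 + 5 = 6)
x(v, F) = v - F
C(Y) = 1 + Y/3 (C(Y) = (Y - 1*(-3))/3 = (Y + 3)/3 = (3 + Y)/3 = 1 + Y/3)
B = -6 - √7 ≈ -8.6458
C(O(1)) + s(B)*(-157) = (1 + (⅓)*6) + (-4 - (-6 - √7))*(-157) = (1 + 2) + (-4 + (6 + √7))*(-157) = 3 + (2 + √7)*(-157) = 3 + (-314 - 157*√7) = -311 - 157*√7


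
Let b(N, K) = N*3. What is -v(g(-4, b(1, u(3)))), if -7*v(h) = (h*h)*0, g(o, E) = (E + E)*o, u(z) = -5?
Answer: 0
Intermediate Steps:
b(N, K) = 3*N
g(o, E) = 2*E*o (g(o, E) = (2*E)*o = 2*E*o)
v(h) = 0 (v(h) = -h*h*0/7 = -h**2*0/7 = -1/7*0 = 0)
-v(g(-4, b(1, u(3)))) = -1*0 = 0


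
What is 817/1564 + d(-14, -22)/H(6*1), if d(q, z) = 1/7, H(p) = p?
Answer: 17939/32844 ≈ 0.54619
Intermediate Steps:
d(q, z) = ⅐
817/1564 + d(-14, -22)/H(6*1) = 817/1564 + 1/(7*((6*1))) = 817*(1/1564) + (⅐)/6 = 817/1564 + (⅐)*(⅙) = 817/1564 + 1/42 = 17939/32844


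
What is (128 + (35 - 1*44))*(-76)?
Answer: -9044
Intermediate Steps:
(128 + (35 - 1*44))*(-76) = (128 + (35 - 44))*(-76) = (128 - 9)*(-76) = 119*(-76) = -9044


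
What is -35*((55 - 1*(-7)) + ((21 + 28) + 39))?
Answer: -5250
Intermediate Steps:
-35*((55 - 1*(-7)) + ((21 + 28) + 39)) = -35*((55 + 7) + (49 + 39)) = -35*(62 + 88) = -35*150 = -5250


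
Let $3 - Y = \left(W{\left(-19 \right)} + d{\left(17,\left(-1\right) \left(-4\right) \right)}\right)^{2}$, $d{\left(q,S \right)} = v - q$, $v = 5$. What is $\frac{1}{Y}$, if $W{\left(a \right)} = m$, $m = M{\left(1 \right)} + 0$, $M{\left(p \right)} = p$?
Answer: $- \frac{1}{118} \approx -0.0084746$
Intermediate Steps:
$d{\left(q,S \right)} = 5 - q$
$m = 1$ ($m = 1 + 0 = 1$)
$W{\left(a \right)} = 1$
$Y = -118$ ($Y = 3 - \left(1 + \left(5 - 17\right)\right)^{2} = 3 - \left(1 - 12\right)^{2} = 3 - \left(-11\right)^{2} = 3 - 121 = -118$)
$\frac{1}{Y} = \frac{1}{-118} = - \frac{1}{118}$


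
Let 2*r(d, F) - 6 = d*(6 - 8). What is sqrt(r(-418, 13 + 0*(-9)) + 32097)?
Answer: sqrt(32518) ≈ 180.33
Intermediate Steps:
r(d, F) = 3 - d (r(d, F) = 3 + (d*(6 - 8))/2 = 3 + (d*(-2))/2 = 3 + (-2*d)/2 = 3 - d)
sqrt(r(-418, 13 + 0*(-9)) + 32097) = sqrt((3 - 1*(-418)) + 32097) = sqrt((3 + 418) + 32097) = sqrt(421 + 32097) = sqrt(32518)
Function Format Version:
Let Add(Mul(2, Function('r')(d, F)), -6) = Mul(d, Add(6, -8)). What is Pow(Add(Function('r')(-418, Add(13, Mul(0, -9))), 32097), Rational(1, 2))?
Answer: Pow(32518, Rational(1, 2)) ≈ 180.33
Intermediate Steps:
Function('r')(d, F) = Add(3, Mul(-1, d)) (Function('r')(d, F) = Add(3, Mul(Rational(1, 2), Mul(d, Add(6, -8)))) = Add(3, Mul(Rational(1, 2), Mul(d, -2))) = Add(3, Mul(Rational(1, 2), Mul(-2, d))) = Add(3, Mul(-1, d)))
Pow(Add(Function('r')(-418, Add(13, Mul(0, -9))), 32097), Rational(1, 2)) = Pow(Add(Add(3, Mul(-1, -418)), 32097), Rational(1, 2)) = Pow(Add(Add(3, 418), 32097), Rational(1, 2)) = Pow(Add(421, 32097), Rational(1, 2)) = Pow(32518, Rational(1, 2))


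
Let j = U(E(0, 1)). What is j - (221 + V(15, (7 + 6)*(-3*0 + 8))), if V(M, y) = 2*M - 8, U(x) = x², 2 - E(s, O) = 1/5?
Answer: -5994/25 ≈ -239.76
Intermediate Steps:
E(s, O) = 9/5 (E(s, O) = 2 - 1/5 = 2 - 1*⅕ = 2 - ⅕ = 9/5)
V(M, y) = -8 + 2*M
j = 81/25 (j = (9/5)² = 81/25 ≈ 3.2400)
j - (221 + V(15, (7 + 6)*(-3*0 + 8))) = 81/25 - (221 + (-8 + 2*15)) = 81/25 - (221 + (-8 + 30)) = 81/25 - (221 + 22) = 81/25 - 1*243 = 81/25 - 243 = -5994/25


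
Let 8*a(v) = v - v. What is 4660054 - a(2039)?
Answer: 4660054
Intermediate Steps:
a(v) = 0 (a(v) = (v - v)/8 = (⅛)*0 = 0)
4660054 - a(2039) = 4660054 - 1*0 = 4660054 + 0 = 4660054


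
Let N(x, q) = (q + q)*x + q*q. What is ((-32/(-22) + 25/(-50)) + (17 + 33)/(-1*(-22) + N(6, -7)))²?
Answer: 683929/81796 ≈ 8.3614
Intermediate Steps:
N(x, q) = q² + 2*q*x (N(x, q) = (2*q)*x + q² = 2*q*x + q² = q² + 2*q*x)
((-32/(-22) + 25/(-50)) + (17 + 33)/(-1*(-22) + N(6, -7)))² = ((-32/(-22) + 25/(-50)) + (17 + 33)/(-1*(-22) - 7*(-7 + 2*6)))² = ((-32*(-1/22) + 25*(-1/50)) + 50/(22 - 7*(-7 + 12)))² = ((16/11 - ½) + 50/(22 - 7*5))² = (21/22 + 50/(22 - 35))² = (21/22 + 50/(-13))² = (21/22 + 50*(-1/13))² = (21/22 - 50/13)² = (-827/286)² = 683929/81796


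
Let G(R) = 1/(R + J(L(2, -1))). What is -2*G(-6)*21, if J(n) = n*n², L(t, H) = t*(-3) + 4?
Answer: 3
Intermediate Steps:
L(t, H) = 4 - 3*t (L(t, H) = -3*t + 4 = 4 - 3*t)
J(n) = n³
G(R) = 1/(-8 + R) (G(R) = 1/(R + (4 - 3*2)³) = 1/(R + (4 - 6)³) = 1/(R + (-2)³) = 1/(R - 8) = 1/(-8 + R))
-2*G(-6)*21 = -2/(-8 - 6)*21 = -2/(-14)*21 = -2*(-1/14)*21 = (⅐)*21 = 3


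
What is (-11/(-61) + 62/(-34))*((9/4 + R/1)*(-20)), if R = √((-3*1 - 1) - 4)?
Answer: 76680/1037 + 68160*I*√2/1037 ≈ 73.944 + 92.953*I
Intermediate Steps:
R = 2*I*√2 (R = √((-3 - 1) - 4) = √(-4 - 4) = √(-8) = 2*I*√2 ≈ 2.8284*I)
(-11/(-61) + 62/(-34))*((9/4 + R/1)*(-20)) = (-11/(-61) + 62/(-34))*((9/4 + (2*I*√2)/1)*(-20)) = (-11*(-1/61) + 62*(-1/34))*((9*(¼) + (2*I*√2)*1)*(-20)) = (11/61 - 31/17)*((9/4 + 2*I*√2)*(-20)) = -1704*(-45 - 40*I*√2)/1037 = 76680/1037 + 68160*I*√2/1037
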